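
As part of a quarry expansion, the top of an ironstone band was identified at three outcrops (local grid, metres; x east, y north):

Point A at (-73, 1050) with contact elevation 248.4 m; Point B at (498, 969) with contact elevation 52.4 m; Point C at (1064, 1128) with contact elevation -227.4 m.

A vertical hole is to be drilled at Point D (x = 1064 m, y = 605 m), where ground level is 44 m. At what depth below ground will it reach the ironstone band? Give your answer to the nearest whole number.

Two edge vectors: Point A→Point B = (571, -81, -196), Point A→Point C = (1137, 78, -475.8).
Normal n = (Point A→Point B) × (Point A→Point C) = (53827.8, 48829.8, 136635).
So ∂z/∂x = −n_x/n_z = −0.39395 and ∂z/∂y = −n_y/n_z = −0.35737.
Intercept c from Point A: 248.4 − 28.76 + 375.24 = 594.88.
At (1064, 605): z_contact = −419.2 − 216.2 + 594.88 = -40.5 m.
Depth below ground = 44 − (-40.5) = 84 m.

84 m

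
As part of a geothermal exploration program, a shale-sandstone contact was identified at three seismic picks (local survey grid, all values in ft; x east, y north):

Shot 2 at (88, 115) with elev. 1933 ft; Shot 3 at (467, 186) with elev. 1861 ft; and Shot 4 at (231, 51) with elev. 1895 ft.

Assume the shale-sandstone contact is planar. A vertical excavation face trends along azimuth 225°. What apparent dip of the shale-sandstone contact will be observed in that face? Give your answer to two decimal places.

3.76°

Let the plane be z = a·x + b·y + c.
Shot 3−Shot 2: 379a + 71b = −72;  Shot 4−Shot 2: 143a − 64b = −38.
Solving gives a = −0.21233, b = 0.11933.
Unit vector along 225° is (sin 225°, cos 225°) = (-0.7071, -0.7071).
Slope in that direction = a·(-0.7071) + b·(-0.7071) = 0.06576.
Apparent dip = arctan|0.06576| = 3.76° (true dip is 13.7°, so apparent ≤ true as expected).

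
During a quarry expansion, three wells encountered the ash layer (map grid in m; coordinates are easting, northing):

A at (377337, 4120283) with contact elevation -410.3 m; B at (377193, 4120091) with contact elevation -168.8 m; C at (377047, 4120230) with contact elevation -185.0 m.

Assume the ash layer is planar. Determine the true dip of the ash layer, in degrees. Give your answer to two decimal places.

45.20°

Two edge vectors: A→B = (-144, -192, 241.5), A→C = (-290, -53, 225.3).
Normal n = (A→B) × (A→C) = (-30458.1, -37591.8, -48048).
So ∂z/∂easting = −n_x/n_z = −0.63391 and ∂z/∂northing = −n_y/n_z = −0.78238.
Gradient magnitude |∇z| = √(a² + b²) = √(0.40184 + 0.61212) = 1.00696.
True dip = arctan(1.00696) = 45.20°, dipping toward NE (azimuth ≈ 039°).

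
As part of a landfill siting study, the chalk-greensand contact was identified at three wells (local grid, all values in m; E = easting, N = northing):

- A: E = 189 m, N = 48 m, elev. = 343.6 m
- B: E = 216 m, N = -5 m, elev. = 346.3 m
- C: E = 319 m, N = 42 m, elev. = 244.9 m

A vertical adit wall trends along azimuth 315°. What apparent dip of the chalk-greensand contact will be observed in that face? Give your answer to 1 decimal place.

Let the plane be z = a·E + b·N + c.
B−A: 27a − 53b = 2.7;  C−A: 130a − 6b = −98.7.
Solving gives a = −0.77992, b = −0.44826.
Unit vector along 315° is (sin 315°, cos 315°) = (-0.7071, 0.7071).
Slope in that direction = a·(-0.7071) + b·(0.7071) = 0.23452.
Apparent dip = arctan|0.23452| = 13.2° (true dip is 42.0°, so apparent ≤ true as expected).

13.2°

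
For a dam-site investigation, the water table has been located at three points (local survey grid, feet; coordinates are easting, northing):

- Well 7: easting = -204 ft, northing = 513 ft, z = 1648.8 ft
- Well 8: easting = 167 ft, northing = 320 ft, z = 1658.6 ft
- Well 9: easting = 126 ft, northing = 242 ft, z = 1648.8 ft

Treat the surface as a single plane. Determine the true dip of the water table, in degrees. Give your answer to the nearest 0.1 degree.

Two edge vectors: Well 7→Well 8 = (371, -193, 9.8), Well 7→Well 9 = (330, -271, 0).
Normal n = (Well 7→Well 8) × (Well 7→Well 9) = (2655.8, 3234, -36851).
So ∂z/∂easting = −n_x/n_z = 0.07207 and ∂z/∂northing = −n_y/n_z = 0.08776.
Gradient magnitude |∇z| = √(a² + b²) = √(0.00519 + 0.00770) = 0.11356.
True dip = arctan(0.11356) = 6.5°, dipping toward SW (azimuth ≈ 219°).

6.5°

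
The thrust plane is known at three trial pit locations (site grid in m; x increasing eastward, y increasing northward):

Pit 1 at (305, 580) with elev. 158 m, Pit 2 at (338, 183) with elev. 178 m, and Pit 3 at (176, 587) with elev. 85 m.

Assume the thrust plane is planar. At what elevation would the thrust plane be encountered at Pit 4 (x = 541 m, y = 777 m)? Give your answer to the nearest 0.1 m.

290.8 m

Let the plane be z = a·x + b·y + c.
Pit 2−Pit 1: 33a − 397b = 20;  Pit 3−Pit 1: −129a + 7b = −73.
Solving gives a = 0.56571, b = −0.00335.
Then c = 158 − a·305 − b·580 = −12.60.
At (541, 777): z = 306.0 − 2.6 − 12.60 = 290.8 m.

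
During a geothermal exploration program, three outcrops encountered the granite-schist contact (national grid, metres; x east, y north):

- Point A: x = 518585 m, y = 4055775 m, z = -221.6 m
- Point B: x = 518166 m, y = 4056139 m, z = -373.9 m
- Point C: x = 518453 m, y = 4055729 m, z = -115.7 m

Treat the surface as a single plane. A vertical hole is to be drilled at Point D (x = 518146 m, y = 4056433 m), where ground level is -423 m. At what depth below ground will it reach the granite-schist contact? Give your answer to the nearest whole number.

223 m

Two edge vectors: Point A→Point B = (-419, 364, -152.3), Point A→Point C = (-132, -46, 105.9).
Normal n = (Point A→Point B) × (Point A→Point C) = (31541.8, 64475.7, 67322).
So ∂z/∂x = −n_x/n_z = −0.46852143 and ∂z/∂y = −n_y/n_z = −0.95772110.
Intercept c from Point A: -221.6 + 242968.19 + 3884301.30 = 4127047.89.
At (518146, 4056433): z_contact = −242762.5 − 3884931.5 + 4127047.89 = -646.1 m.
Depth below ground = -423 − (-646.1) = 223 m.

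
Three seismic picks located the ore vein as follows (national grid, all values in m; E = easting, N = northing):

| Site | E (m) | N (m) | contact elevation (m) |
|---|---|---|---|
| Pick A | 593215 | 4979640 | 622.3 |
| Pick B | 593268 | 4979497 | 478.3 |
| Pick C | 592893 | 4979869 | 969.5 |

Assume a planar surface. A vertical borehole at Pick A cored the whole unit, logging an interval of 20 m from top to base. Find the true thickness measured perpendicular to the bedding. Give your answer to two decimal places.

Two edge vectors: Pick A→Pick B = (53, -143, -144), Pick A→Pick C = (-322, 229, 347.2).
Normal n = (Pick A→Pick B) × (Pick A→Pick C) = (-16673.6, 27966.4, -33909).
So ∂z/∂E = −n_x/n_z = −0.49172 and ∂z/∂N = −n_y/n_z = 0.82475.
|∇z| = √(a²+b²) = 0.96021, so dip δ = arctan(0.96021) = 43.84°.
True thickness = vertical thickness × cos δ = 20 × cos 43.84° = 14.43 m.

14.43 m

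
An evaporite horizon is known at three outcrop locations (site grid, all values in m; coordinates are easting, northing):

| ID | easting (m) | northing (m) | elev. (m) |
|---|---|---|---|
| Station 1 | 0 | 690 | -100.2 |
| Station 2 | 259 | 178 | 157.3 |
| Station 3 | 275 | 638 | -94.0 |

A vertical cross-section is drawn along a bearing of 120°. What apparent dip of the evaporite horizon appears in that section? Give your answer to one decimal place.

11.4°

Let the plane be z = a·easting + b·northing + c.
Station 2−Station 1: 259a − 512b = 257.5;  Station 3−Station 1: 275a − 52b = 6.2.
Solving gives a = −0.08023, b = −0.54351.
Unit vector along 120° is (sin 120°, cos 120°) = (0.8660, -0.5000).
Slope in that direction = a·(0.8660) + b·(-0.5000) = 0.20228.
Apparent dip = arctan|0.20228| = 11.4° (true dip is 28.8°, so apparent ≤ true as expected).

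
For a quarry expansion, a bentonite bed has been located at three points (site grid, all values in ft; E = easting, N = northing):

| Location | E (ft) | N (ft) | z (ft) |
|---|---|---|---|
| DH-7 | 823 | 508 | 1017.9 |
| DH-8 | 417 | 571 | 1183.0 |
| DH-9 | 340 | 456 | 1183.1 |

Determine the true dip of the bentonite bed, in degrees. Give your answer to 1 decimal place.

Let the plane be z = a·E + b·N + c.
DH-8−DH-7: −406a + 63b = 165.1;  DH-9−DH-7: −483a − 52b = 165.2.
Solving gives a = −0.36850, b = 0.24586.
Gradient magnitude |∇z| = √(a² + b²) = √(0.13579 + 0.06045) = 0.44299.
True dip = arctan(0.44299) = 23.9°, dipping toward ESE (azimuth ≈ 124°).

23.9°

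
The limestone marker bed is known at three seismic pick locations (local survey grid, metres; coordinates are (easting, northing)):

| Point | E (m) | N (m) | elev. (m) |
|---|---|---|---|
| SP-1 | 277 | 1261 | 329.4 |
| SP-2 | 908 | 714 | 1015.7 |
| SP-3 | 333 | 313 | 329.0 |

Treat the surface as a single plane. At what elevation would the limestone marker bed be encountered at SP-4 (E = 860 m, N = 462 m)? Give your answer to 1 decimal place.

943.5 m

Let the plane be z = a·E + b·N + c.
SP-2−SP-1: 631a − 547b = 686.3;  SP-3−SP-1: 56a − 948b = −0.4.
Solving gives a = 1.146726, b = 0.068161.
Then c = 329.4 − a·277 − b·1261 = −74.19.
At (860, 462): z = 986.2 + 31.5 − 74.19 = 943.5 m.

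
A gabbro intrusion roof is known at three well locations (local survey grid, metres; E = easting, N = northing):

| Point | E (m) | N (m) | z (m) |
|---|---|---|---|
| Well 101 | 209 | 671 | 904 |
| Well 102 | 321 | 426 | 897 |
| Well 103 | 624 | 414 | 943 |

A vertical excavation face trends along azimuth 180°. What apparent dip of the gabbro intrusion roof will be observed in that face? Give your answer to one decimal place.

5.7°

Two edge vectors: Well 101→Well 102 = (112, -245, -7), Well 101→Well 103 = (415, -257, 39).
Normal n = (Well 101→Well 102) × (Well 101→Well 103) = (-11354, -7273, 72891).
So ∂z/∂E = −n_x/n_z = 0.15577 and ∂z/∂N = −n_y/n_z = 0.09978.
Unit vector along 180° is (sin 180°, cos 180°) = (0.0000, -1.0000).
Slope in that direction = a·(0.0000) + b·(-1.0000) = −0.09978.
Apparent dip = arctan|0.09978| = 5.7° (true dip is 10.5°, so apparent ≤ true as expected).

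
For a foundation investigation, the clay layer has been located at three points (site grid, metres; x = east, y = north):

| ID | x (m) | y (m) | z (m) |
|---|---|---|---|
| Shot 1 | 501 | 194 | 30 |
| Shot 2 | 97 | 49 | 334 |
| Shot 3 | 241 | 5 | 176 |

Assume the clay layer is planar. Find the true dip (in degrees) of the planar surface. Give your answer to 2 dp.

47.00°

Two edge vectors: Shot 1→Shot 2 = (-404, -145, 304), Shot 1→Shot 3 = (-260, -189, 146).
Normal n = (Shot 1→Shot 2) × (Shot 1→Shot 3) = (36286, -20056, 38656).
So ∂z/∂x = −n_x/n_z = −0.93869 and ∂z/∂y = −n_y/n_z = 0.51883.
Gradient magnitude |∇z| = √(a² + b²) = √(0.88114 + 0.26919) = 1.07253.
True dip = arctan(1.07253) = 47.00°, dipping toward ESE (azimuth ≈ 119°).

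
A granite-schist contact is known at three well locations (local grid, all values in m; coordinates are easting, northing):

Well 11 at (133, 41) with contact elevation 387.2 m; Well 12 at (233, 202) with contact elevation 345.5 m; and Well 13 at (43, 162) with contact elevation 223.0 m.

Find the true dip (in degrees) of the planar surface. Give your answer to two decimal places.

47.88°

Let the plane be z = a·easting + b·northing + c.
Well 12−Well 11: 100a + 161b = −41.7;  Well 13−Well 11: −90a + 121b = −164.2.
Solving gives a = 0.80446, b = −0.75867.
Gradient magnitude |∇z| = √(a² + b²) = √(0.64715 + 0.57558) = 1.10577.
True dip = arctan(1.10577) = 47.88°, dipping toward NW (azimuth ≈ 313°).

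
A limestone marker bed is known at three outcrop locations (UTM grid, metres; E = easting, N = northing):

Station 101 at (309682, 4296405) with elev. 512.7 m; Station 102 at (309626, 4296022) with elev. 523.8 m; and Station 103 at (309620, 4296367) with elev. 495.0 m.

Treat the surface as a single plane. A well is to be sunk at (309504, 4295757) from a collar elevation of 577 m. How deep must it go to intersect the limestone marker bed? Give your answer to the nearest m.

73 m

Two edge vectors: Station 101→Station 102 = (-56, -383, 11.1), Station 101→Station 103 = (-62, -38, -17.7).
Normal n = (Station 101→Station 102) × (Station 101→Station 103) = (7200.9, -1679.4, -21618).
So ∂z/∂E = −n_x/n_z = 0.33309742 and ∂z/∂N = −n_y/n_z = −0.07768526.
Intercept c from Station 101: 512.7 − 103154.27 + 333767.35 = 231125.77.
At (309504, 4295757): z_contact = 103095.0 − 333717.0 + 231125.77 = 503.7 m.
Depth below ground = 577 − 503.7 = 73 m.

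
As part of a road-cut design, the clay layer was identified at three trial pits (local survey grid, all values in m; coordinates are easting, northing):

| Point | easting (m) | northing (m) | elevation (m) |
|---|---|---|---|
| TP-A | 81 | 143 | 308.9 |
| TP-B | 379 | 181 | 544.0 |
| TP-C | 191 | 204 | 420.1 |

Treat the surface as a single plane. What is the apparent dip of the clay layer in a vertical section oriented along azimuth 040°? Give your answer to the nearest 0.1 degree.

Two edge vectors: TP-A→TP-B = (298, 38, 235.1), TP-A→TP-C = (110, 61, 111.2).
Normal n = (TP-A→TP-B) × (TP-A→TP-C) = (-10115.5, -7276.6, 13998).
So ∂z/∂easting = −n_x/n_z = 0.72264 and ∂z/∂northing = −n_y/n_z = 0.51983.
Unit vector along 040° is (sin 40°, cos 40°) = (0.6428, 0.7660).
Slope in that direction = a·(0.6428) + b·(0.7660) = 0.86272.
Apparent dip = arctan|0.86272| = 40.8° (true dip is 41.7°, so apparent ≤ true as expected).

40.8°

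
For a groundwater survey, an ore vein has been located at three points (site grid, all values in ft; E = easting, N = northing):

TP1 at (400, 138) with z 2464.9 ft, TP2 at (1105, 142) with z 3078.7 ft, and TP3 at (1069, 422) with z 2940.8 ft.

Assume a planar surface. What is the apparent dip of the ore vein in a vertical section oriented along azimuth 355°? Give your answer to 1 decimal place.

24.5°

Two edge vectors: TP1→TP2 = (705, 4, 613.8), TP1→TP3 = (669, 284, 475.9).
Normal n = (TP1→TP2) × (TP1→TP3) = (-172415.6, 75122.7, 197544).
So ∂z/∂E = −n_x/n_z = 0.87280 and ∂z/∂N = −n_y/n_z = −0.38028.
Unit vector along 355° is (sin 355°, cos 355°) = (-0.0872, 0.9962).
Slope in that direction = a·(-0.0872) + b·(0.9962) = −0.45491.
Apparent dip = arctan|0.45491| = 24.5° (true dip is 43.6°, so apparent ≤ true as expected).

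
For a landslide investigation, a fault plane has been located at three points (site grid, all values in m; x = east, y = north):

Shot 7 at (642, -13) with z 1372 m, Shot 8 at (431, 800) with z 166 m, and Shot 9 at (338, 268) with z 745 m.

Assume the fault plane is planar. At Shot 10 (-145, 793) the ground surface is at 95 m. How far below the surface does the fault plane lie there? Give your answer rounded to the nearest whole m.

444 m

Two edge vectors: Shot 7→Shot 8 = (-211, 813, -1206), Shot 7→Shot 9 = (-304, 281, -627).
Normal n = (Shot 7→Shot 8) × (Shot 7→Shot 9) = (-170865, 234327, 187861).
So ∂z/∂x = −n_x/n_z = 0.90953 and ∂z/∂y = −n_y/n_z = −1.24734.
Intercept c from Shot 7: 1372 − 583.92 − 16.22 = 771.87.
At (-145, 793): z_contact = −131.9 − 989.1 + 771.87 = -349.2 m.
Depth below ground = 95 − (-349.2) = 444 m.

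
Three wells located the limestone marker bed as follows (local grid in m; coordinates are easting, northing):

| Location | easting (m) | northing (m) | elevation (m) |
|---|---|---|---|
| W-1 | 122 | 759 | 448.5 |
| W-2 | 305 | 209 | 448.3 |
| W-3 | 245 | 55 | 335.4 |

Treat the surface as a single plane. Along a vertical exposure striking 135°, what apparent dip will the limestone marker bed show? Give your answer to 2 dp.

25.57°

Let the plane be z = a·easting + b·northing + c.
W-2−W-1: 183a − 550b = −0.2;  W-3−W-1: 123a − 704b = −113.1.
Solving gives a = 1.01442, b = 0.33789.
Unit vector along 135° is (sin 135°, cos 135°) = (0.7071, -0.7071).
Slope in that direction = a·(0.7071) + b·(-0.7071) = 0.47838.
Apparent dip = arctan|0.47838| = 25.57° (true dip is 46.9°, so apparent ≤ true as expected).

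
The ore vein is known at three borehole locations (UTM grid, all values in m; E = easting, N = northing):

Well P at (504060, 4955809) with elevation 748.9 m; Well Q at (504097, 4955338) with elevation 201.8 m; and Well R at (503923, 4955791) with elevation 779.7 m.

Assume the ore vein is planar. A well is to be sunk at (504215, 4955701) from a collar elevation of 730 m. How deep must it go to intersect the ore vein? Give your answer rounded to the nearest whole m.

161 m

Let the plane be z = a·E + b·N + c.
Well Q−Well P: 37a − 471b = −547.1;  Well R−Well P: −137a − 18b = 30.8.
Solving gives a = −0.37357692, b = 1.13222432.
Then c = 748.9 − a·504060 − b·4955809 = −5422033.39.
At (504215, 4955701): z_contact = −188363.1 + 5610965.2 − 5422033.39 = 568.7 m.
Depth below ground = 730 − 568.7 = 161 m.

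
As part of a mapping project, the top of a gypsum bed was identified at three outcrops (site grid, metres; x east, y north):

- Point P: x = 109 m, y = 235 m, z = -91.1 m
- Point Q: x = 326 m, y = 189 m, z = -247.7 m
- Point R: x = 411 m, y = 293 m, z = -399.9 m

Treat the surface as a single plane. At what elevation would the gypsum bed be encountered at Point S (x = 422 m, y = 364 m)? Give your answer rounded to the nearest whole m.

Let the plane be z = a·x + b·y + c.
Point Q−Point P: 217a − 46b = −156.6;  Point R−Point P: 302a + 58b = −308.8.
Solving gives a = −0.87951, b = −0.74463.
Then c = -91.1 − a·109 − b·235 = 179.76.
At (422, 364): z = −371.2 − 271.0 + 179.76 = -462.4 m.

-462 m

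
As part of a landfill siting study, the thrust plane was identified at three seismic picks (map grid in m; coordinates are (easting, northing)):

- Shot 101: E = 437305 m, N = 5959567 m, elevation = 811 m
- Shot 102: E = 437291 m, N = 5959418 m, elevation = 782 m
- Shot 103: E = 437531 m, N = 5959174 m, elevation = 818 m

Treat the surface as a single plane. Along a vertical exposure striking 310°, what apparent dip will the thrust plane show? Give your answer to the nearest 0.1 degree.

Two edge vectors: Shot 101→Shot 102 = (-14, -149, -29), Shot 101→Shot 103 = (226, -393, 7).
Normal n = (Shot 101→Shot 102) × (Shot 101→Shot 103) = (-12440, -6456, 39176).
So ∂z/∂E = −n_x/n_z = 0.31754 and ∂z/∂N = −n_y/n_z = 0.16479.
Unit vector along 310° is (sin 310°, cos 310°) = (-0.7660, 0.6428).
Slope in that direction = a·(-0.7660) + b·(0.6428) = −0.13732.
Apparent dip = arctan|0.13732| = 7.8° (true dip is 19.7°, so apparent ≤ true as expected).

7.8°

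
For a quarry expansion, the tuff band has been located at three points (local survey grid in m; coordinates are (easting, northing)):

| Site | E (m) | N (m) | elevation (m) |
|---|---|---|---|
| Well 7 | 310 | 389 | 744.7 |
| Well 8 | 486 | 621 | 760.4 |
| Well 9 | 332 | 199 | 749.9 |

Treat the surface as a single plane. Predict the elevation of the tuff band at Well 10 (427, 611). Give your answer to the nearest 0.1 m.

Two edge vectors: Well 7→Well 8 = (176, 232, 15.7), Well 7→Well 9 = (22, -190, 5.2).
Normal n = (Well 7→Well 8) × (Well 7→Well 9) = (4189.4, -569.8, -38544).
So ∂z/∂E = −n_x/n_z = 0.10869 and ∂z/∂N = −n_y/n_z = −0.01478.
Intercept c from Well 7: 744.7 − 33.69 + 5.75 = 716.76.
At (427, 611): z = 46.4 − 9.0 + 716.76 = 754.1 m.

754.1 m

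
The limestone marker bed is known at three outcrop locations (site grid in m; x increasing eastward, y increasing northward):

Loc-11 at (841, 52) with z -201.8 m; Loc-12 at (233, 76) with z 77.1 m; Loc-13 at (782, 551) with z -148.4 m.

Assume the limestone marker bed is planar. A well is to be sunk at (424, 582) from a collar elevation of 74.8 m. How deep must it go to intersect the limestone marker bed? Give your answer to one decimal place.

58.1 m

Let the plane be z = a·x + b·y + c.
Loc-12−Loc-11: −608a + 24b = 278.9;  Loc-13−Loc-11: −59a + 499b = 53.4.
Solving gives a = −0.45662, b = 0.05302.
Then c = -201.8 − a·841 − b·52 = 179.46.
At (424, 582): z_contact = −193.61 + 30.86 + 179.46 = 16.72 m.
Depth below ground = 74.8 − 16.72 = 58.1 m.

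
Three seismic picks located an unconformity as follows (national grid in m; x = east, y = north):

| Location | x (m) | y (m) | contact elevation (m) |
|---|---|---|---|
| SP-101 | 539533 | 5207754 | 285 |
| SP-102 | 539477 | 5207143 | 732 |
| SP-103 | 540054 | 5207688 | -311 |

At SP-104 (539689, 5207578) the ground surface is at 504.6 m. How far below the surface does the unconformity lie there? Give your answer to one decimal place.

Let the plane be z = a·x + b·y + c.
SP-102−SP-101: −56a − 611b = 447;  SP-103−SP-101: 521a − 66b = −596.
Solving gives a = −1.222437870, b = −0.619547429.
Then c = 285 − a·539533 − b·5207754 = 3886281.17.
At (539689, 5207578): z_contact = −659736.27 − 3226341.56 + 3886281.17 = 203.34 m.
Depth below ground = 504.6 − 203.34 = 301.3 m.

301.3 m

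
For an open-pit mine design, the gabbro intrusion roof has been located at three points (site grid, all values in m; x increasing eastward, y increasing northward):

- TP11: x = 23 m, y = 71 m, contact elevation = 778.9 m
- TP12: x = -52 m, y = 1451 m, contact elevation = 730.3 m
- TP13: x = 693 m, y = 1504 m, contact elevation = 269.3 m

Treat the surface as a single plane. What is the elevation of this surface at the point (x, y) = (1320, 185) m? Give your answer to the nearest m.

-25 m

Let the plane be z = a·x + b·y + c.
TP12−TP11: −75a + 1380b = −48.6;  TP13−TP11: 670a + 1433b = −509.6.
Solving gives a = −0.61391, b = −0.06858.
Then c = 778.9 − a·23 − b·71 = 797.89.
At (1320, 185): z = −810.4 − 12.7 + 797.89 = -25.2 m.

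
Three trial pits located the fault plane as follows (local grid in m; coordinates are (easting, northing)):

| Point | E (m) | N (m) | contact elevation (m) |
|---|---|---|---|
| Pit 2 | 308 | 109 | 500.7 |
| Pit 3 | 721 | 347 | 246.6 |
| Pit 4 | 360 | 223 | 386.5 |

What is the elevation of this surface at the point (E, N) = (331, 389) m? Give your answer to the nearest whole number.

226 m

Two edge vectors: Pit 2→Pit 3 = (413, 238, -254.1), Pit 2→Pit 4 = (52, 114, -114.2).
Normal n = (Pit 2→Pit 3) × (Pit 2→Pit 4) = (1787.8, 33951.4, 34706).
So ∂z/∂E = −n_x/n_z = −0.05151 and ∂z/∂N = −n_y/n_z = −0.97826.
Intercept c from Pit 2: 500.7 + 15.87 + 106.63 = 623.20.
At (331, 389): z = −17.1 − 380.5 + 623.20 = 225.6 m.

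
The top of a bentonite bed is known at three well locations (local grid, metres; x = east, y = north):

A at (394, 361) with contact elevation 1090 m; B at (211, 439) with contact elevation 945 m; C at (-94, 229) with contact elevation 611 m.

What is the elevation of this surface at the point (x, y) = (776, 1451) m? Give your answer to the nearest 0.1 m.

1732.9 m

Let the plane be z = a·x + b·y + c.
B−A: −183a + 78b = −145;  C−A: −488a − 132b = −479.
Solving gives a = 0.908100, b = 0.271569.
Then c = 1090 − a·394 − b·361 = 634.17.
At (776, 1451): z = 704.7 + 394.0 + 634.17 = 1732.9 m.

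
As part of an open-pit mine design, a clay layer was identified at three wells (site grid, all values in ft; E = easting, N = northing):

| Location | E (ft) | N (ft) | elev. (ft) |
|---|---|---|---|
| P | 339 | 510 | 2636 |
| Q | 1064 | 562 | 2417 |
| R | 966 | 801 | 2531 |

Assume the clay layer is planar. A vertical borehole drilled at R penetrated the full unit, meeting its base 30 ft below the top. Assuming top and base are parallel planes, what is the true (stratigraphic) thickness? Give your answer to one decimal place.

27.1 ft

Let the plane be z = a·E + b·N + c.
Q−P: 725a + 52b = −219;  R−P: 627a + 291b = −105.
Solving gives a = −0.32667, b = 0.34304.
|∇z| = √(a²+b²) = 0.47370, so dip δ = arctan(0.47370) = 25.35°.
True thickness = vertical thickness × cos δ = 30 × cos 25.35° = 27.1 ft.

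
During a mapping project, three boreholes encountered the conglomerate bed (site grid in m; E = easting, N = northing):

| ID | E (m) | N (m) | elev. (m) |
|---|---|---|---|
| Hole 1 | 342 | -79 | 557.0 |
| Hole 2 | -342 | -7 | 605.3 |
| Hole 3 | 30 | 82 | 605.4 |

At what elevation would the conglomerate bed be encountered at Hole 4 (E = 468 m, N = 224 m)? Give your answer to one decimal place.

Let the plane be z = a·E + b·N + c.
Hole 2−Hole 1: −684a + 72b = 48.3;  Hole 3−Hole 1: −312a + 161b = 48.4.
Solving gives a = −0.04896, b = 0.20575.
Then c = 557 − a·342 − b·-79 = 590.00.
At (468, 224): z = −22.9 + 46.1 + 590.00 = 613.2 m.

613.2 m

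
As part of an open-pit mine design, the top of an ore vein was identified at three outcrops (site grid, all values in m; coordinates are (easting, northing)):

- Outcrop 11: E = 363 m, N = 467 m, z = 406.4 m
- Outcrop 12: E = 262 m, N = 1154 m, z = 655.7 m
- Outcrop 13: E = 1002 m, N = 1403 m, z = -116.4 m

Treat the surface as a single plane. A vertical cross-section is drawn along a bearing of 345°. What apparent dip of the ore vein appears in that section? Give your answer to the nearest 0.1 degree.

25.7°

Let the plane be z = a·E + b·N + c.
Outcrop 12−Outcrop 11: −101a + 687b = 249.3;  Outcrop 13−Outcrop 11: 639a + 936b = −522.8.
Solving gives a = −1.11055, b = 0.19961.
Unit vector along 345° is (sin 345°, cos 345°) = (-0.2588, 0.9659).
Slope in that direction = a·(-0.2588) + b·(0.9659) = 0.48024.
Apparent dip = arctan|0.48024| = 25.7° (true dip is 48.5°, so apparent ≤ true as expected).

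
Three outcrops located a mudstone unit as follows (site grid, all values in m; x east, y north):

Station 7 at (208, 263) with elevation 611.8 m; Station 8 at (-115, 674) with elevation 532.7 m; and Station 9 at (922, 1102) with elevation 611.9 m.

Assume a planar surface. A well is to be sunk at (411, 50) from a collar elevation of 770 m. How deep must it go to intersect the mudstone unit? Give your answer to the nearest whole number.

113 m

Let the plane be z = a·x + b·y + c.
Station 8−Station 7: −323a + 411b = −79.1;  Station 9−Station 7: 714a + 839b = 0.1.
Solving gives a = 0.11765, b = −0.10000.
Then c = 611.8 − a·208 − b·263 = 613.63.
At (411, 50): z_contact = 48.4 − 5.0 + 613.63 = 657.0 m.
Depth below ground = 770 − 657.0 = 113 m.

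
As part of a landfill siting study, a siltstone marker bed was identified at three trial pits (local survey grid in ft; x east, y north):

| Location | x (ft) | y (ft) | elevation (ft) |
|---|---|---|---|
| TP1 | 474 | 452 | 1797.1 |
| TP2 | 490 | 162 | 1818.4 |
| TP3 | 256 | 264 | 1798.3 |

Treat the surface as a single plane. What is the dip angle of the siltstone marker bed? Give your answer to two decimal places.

Two edge vectors: TP1→TP2 = (16, -290, 21.3), TP1→TP3 = (-218, -188, 1.2).
Normal n = (TP1→TP2) × (TP1→TP3) = (3656.4, -4662.6, -66228).
So ∂z/∂x = −n_x/n_z = 0.05521 and ∂z/∂y = −n_y/n_z = −0.07040.
Gradient magnitude |∇z| = √(a² + b²) = √(0.00305 + 0.00496) = 0.08947.
True dip = arctan(0.08947) = 5.11°, dipping toward NW (azimuth ≈ 322°).

5.11°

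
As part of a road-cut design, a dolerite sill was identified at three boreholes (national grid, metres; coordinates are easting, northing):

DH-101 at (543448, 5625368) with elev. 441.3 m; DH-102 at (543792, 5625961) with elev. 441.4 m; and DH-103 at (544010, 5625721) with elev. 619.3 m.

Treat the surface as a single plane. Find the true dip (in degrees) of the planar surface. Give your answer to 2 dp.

29.93°

Two edge vectors: DH-101→DH-102 = (344, 593, 0.1), DH-101→DH-103 = (562, 353, 178).
Normal n = (DH-101→DH-102) × (DH-101→DH-103) = (105518.7, -61175.8, -211834).
So ∂z/∂easting = −n_x/n_z = 0.49812 and ∂z/∂northing = −n_y/n_z = −0.28879.
Gradient magnitude |∇z| = √(a² + b²) = √(0.24812 + 0.08340) = 0.57578.
True dip = arctan(0.57578) = 29.93°, dipping toward WNW (azimuth ≈ 300°).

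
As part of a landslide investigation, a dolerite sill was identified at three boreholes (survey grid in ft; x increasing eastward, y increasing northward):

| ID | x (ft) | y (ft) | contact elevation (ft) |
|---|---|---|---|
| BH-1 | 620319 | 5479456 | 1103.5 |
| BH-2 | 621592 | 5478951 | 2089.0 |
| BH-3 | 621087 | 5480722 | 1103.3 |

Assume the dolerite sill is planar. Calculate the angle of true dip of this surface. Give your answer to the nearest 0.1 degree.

Let the plane be z = a·x + b·y + c.
BH-2−BH-1: 1273a − 505b = 985.5;  BH-3−BH-1: 768a + 1266b = −0.2.
Solving gives a = 0.62394, b = −0.37866.
Gradient magnitude |∇z| = √(a² + b²) = √(0.38930 + 0.14338) = 0.72985.
True dip = arctan(0.72985) = 36.1°, dipping toward WNW (azimuth ≈ 301°).

36.1°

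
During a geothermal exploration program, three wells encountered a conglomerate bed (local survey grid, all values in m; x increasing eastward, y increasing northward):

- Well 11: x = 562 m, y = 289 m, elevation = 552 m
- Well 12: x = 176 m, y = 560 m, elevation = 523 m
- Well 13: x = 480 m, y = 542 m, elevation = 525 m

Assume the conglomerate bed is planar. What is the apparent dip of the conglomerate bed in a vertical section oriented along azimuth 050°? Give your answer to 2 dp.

Two edge vectors: Well 11→Well 12 = (-386, 271, -29), Well 11→Well 13 = (-82, 253, -27).
Normal n = (Well 11→Well 12) × (Well 11→Well 13) = (20, -8044, -75436).
So ∂z/∂x = −n_x/n_z = 0.00027 and ∂z/∂y = −n_y/n_z = −0.10663.
Unit vector along 050° is (sin 50°, cos 50°) = (0.7660, 0.6428).
Slope in that direction = a·(0.7660) + b·(0.6428) = −0.06834.
Apparent dip = arctan|0.06834| = 3.91° (true dip is 6.1°, so apparent ≤ true as expected).

3.91°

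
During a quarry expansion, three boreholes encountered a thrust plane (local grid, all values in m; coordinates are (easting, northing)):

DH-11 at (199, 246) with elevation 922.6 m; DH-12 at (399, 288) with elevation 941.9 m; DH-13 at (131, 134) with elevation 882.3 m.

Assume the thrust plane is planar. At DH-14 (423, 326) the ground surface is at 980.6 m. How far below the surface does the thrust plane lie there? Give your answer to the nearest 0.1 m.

25.0 m

Let the plane be z = a·E + b·N + c.
DH-12−DH-11: 200a + 42b = 19.3;  DH-13−DH-11: −68a − 112b = −40.3.
Solving gives a = 0.02400, b = 0.34525.
Then c = 922.6 − a·199 − b·246 = 832.89.
At (423, 326): z_contact = 10.15 + 112.55 + 832.89 = 955.60 m.
Depth below ground = 980.6 − 955.60 = 25.0 m.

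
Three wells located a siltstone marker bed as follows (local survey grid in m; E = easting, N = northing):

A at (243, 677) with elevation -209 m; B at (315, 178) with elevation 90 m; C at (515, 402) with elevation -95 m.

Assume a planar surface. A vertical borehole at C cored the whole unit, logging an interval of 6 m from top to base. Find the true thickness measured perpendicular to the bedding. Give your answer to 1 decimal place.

Let the plane be z = a·E + b·N + c.
B−A: 72a − 499b = 299;  C−A: 272a − 275b = 114.
Solving gives a = −0.21858, b = −0.63074.
|∇z| = √(a²+b²) = 0.66754, so dip δ = arctan(0.66754) = 33.72°.
True thickness = vertical thickness × cos δ = 6 × cos 33.72° = 5.0 m.

5.0 m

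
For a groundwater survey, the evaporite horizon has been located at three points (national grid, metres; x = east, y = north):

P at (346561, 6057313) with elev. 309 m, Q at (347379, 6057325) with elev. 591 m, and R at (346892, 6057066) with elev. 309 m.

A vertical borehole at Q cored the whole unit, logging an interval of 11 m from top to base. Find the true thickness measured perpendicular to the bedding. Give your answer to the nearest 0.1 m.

Let the plane be z = a·x + b·y + c.
Q−P: 818a + 12b = 282;  R−P: 331a − 247b = 0.
Solving gives a = 0.33810, b = 0.45308.
|∇z| = √(a²+b²) = 0.56532, so dip δ = arctan(0.56532) = 29.48°.
True thickness = vertical thickness × cos δ = 11 × cos 29.48° = 9.6 m.

9.6 m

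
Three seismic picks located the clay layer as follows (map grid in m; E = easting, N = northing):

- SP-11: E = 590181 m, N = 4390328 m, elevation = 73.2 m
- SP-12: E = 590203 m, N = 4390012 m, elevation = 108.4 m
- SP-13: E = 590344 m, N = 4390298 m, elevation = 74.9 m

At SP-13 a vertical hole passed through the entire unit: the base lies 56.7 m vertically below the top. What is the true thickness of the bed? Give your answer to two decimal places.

56.34 m

Let the plane be z = a·E + b·N + c.
SP-12−SP-11: 22a − 316b = 35.2;  SP-13−SP-11: 163a − 30b = 1.7.
Solving gives a = −0.01020, b = −0.11210.
|∇z| = √(a²+b²) = 0.11257, so dip δ = arctan(0.11257) = 6.42°.
True thickness = vertical thickness × cos δ = 56.7 × cos 6.42° = 56.34 m.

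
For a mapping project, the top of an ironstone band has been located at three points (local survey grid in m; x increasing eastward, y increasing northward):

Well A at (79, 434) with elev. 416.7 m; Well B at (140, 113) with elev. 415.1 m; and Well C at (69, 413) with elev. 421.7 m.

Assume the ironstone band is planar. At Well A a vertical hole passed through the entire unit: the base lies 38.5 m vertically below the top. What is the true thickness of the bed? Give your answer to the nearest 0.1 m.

Let the plane be z = a·x + b·y + c.
Well B−Well A: 61a − 321b = −1.6;  Well C−Well A: −10a − 21b = 5.
Solving gives a = −0.36486, b = −0.06435.
|∇z| = √(a²+b²) = 0.37049, so dip δ = arctan(0.37049) = 20.33°.
True thickness = vertical thickness × cos δ = 38.5 × cos 20.33° = 36.1 m.

36.1 m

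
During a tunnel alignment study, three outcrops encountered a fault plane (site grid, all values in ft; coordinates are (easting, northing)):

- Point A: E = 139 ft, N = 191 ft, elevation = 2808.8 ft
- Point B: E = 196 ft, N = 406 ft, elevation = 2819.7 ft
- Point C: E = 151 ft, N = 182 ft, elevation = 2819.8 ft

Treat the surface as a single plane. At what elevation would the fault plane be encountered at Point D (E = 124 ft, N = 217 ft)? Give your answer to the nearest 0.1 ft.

Two edge vectors: Point A→Point B = (57, 215, 10.9), Point A→Point C = (12, -9, 11).
Normal n = (Point A→Point B) × (Point A→Point C) = (2463.1, -496.2, -3093).
So ∂z/∂E = −n_x/n_z = 0.79635 and ∂z/∂N = −n_y/n_z = −0.16043.
Intercept c from Point A: 2808.8 − 110.69 + 30.64 = 2728.75.
At (124, 217): z = 98.7 − 34.8 + 2728.75 = 2792.7 ft.

2792.7 ft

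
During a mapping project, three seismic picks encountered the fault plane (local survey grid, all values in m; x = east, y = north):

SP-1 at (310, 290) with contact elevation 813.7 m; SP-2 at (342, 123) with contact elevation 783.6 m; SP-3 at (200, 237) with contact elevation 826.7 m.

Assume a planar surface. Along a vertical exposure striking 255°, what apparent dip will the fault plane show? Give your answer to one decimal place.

Let the plane be z = a·x + b·y + c.
SP-2−SP-1: 32a − 167b = −30.1;  SP-3−SP-1: −110a − 53b = 13.
Solving gives a = −0.18770, b = 0.14427.
Unit vector along 255° is (sin 255°, cos 255°) = (-0.9659, -0.2588).
Slope in that direction = a·(-0.9659) + b·(-0.2588) = 0.14396.
Apparent dip = arctan|0.14396| = 8.2° (true dip is 13.3°, so apparent ≤ true as expected).

8.2°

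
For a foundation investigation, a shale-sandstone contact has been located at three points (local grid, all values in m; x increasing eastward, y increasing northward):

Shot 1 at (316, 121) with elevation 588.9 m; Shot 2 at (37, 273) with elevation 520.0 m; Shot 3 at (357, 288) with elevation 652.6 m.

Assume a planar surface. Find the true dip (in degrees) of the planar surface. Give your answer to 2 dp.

Let the plane be z = a·x + b·y + c.
Shot 2−Shot 1: −279a + 152b = −68.9;  Shot 3−Shot 1: 41a + 167b = 63.7.
Solving gives a = 0.40111, b = 0.28296.
Gradient magnitude |∇z| = √(a² + b²) = √(0.16089 + 0.08007) = 0.49087.
True dip = arctan(0.49087) = 26.15°, dipping toward SW (azimuth ≈ 235°).

26.15°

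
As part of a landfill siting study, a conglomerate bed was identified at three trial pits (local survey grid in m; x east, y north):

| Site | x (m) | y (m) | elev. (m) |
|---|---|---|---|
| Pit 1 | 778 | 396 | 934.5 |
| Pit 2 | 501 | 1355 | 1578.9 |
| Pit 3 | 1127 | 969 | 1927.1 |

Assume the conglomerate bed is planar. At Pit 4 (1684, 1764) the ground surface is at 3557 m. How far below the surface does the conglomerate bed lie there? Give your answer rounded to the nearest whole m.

167 m

Let the plane be z = a·x + b·y + c.
Pit 2−Pit 1: −277a + 959b = 644.4;  Pit 3−Pit 1: 349a + 573b = 992.6.
Solving gives a = 1.18088, b = 1.01304.
Then c = 934.5 − a·778 − b·396 = −385.39.
At (1684, 1764): z_contact = 1988.6 + 1787.0 − 385.39 = 3390.2 m.
Depth below ground = 3557 − 3390.2 = 167 m.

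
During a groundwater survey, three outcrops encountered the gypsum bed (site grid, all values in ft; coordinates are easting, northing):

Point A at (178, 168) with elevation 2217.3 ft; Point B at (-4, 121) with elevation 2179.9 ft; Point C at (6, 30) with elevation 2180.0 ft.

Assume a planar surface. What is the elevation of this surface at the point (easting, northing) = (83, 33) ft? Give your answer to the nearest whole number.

2195 ft

Let the plane be z = a·easting + b·northing + c.
Point B−Point A: −182a − 47b = −37.4;  Point C−Point A: −172a − 138b = −37.3.
Solving gives a = 0.20010, b = 0.02089.
Then c = 2217.3 − a·178 − b·168 = 2178.17.
At (83, 33): z = 16.6 + 0.7 + 2178.17 = 2195.5 ft.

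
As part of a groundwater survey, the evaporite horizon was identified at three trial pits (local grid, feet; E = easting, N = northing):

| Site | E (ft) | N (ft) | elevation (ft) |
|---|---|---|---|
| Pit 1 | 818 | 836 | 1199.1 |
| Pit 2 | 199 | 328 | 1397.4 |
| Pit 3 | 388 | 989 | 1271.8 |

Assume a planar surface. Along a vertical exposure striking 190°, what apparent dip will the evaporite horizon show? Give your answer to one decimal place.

9.3°

Let the plane be z = a·E + b·N + c.
Pit 2−Pit 1: −619a − 508b = 198.3;  Pit 3−Pit 1: −430a + 153b = 72.7.
Solving gives a = −0.21482, b = −0.12859.
Unit vector along 190° is (sin 190°, cos 190°) = (-0.1736, -0.9848).
Slope in that direction = a·(-0.1736) + b·(-0.9848) = 0.16394.
Apparent dip = arctan|0.16394| = 9.3° (true dip is 14.1°, so apparent ≤ true as expected).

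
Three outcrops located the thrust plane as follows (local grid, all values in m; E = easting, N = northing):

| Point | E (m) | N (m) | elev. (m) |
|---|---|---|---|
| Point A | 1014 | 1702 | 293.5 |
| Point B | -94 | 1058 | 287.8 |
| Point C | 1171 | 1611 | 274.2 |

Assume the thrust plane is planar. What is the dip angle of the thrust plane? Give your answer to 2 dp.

7.13°

Let the plane be z = a·E + b·N + c.
Point B−Point A: −1108a − 644b = −5.7;  Point C−Point A: 157a − 91b = −19.3.
Solving gives a = −0.05898, b = 0.11033.
Gradient magnitude |∇z| = √(a² + b²) = √(0.00348 + 0.01217) = 0.12510.
True dip = arctan(0.12510) = 7.13°, dipping toward SSE (azimuth ≈ 152°).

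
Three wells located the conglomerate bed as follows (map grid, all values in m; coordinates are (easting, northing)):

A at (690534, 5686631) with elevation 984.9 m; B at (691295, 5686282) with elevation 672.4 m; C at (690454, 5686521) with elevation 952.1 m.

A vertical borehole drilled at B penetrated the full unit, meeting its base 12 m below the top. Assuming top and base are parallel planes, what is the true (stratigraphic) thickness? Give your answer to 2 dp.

Two edge vectors: A→B = (761, -349, -312.5), A→C = (-80, -110, -32.8).
Normal n = (A→B) × (A→C) = (-22927.8, 49960.8, -111630).
So ∂z/∂E = −n_x/n_z = −0.20539 and ∂z/∂N = −n_y/n_z = 0.44756.
|∇z| = √(a²+b²) = 0.49244, so dip δ = arctan(0.49244) = 26.22°.
True thickness = vertical thickness × cos δ = 12 × cos 26.22° = 10.77 m.

10.77 m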